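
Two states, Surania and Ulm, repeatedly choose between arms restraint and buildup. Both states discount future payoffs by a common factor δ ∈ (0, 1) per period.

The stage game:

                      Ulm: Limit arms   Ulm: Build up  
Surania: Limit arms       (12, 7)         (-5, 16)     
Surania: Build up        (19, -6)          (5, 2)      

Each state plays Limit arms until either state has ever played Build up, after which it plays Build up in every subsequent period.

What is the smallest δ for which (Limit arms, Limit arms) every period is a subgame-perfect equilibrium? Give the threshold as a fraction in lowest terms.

Surania: cooperation gives 12 each period; deviation gives 19 once then 5 forever.
  12/(1−δ) ≥ 19 + 5δ/(1−δ) ⇒ δ ≥ 7/14 = 1/2.
Ulm: cooperation gives 7 each period; deviation gives 16 once then 2 forever.
  δ ≥ 9/14.
Both must hold, so the binding constraint is Ulm's: δ ≥ 9/14.

9/14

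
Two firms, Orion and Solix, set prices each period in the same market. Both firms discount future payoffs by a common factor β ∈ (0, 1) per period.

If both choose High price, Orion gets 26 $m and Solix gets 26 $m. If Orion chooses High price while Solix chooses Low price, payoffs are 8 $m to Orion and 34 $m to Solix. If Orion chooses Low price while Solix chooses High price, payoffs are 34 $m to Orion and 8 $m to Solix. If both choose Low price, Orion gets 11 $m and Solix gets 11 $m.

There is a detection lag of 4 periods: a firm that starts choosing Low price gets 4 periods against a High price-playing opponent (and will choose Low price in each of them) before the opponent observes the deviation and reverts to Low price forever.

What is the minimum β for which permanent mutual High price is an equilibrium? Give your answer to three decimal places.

A deviator earns 34 for 4 periods, then 11 forever; cooperating earns 26 forever. Multiplying the IC by (1−β):
26 ≥ 34(1−β^4) + 11β^4, so 23·β^4 ≥ 8 and β^4 ≥ 8/23.
β ≥ (8/23)^(1/4) ≈ 0.768.

0.768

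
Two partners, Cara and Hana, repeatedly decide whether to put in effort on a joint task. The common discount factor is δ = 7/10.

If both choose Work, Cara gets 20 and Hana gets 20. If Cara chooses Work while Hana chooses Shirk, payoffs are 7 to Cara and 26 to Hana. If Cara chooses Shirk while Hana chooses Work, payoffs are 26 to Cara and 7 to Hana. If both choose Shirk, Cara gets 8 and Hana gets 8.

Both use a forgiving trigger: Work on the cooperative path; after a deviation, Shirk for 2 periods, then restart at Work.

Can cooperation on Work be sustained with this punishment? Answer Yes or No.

Comparing payoff streams over the 3 periods until play realigns: cooperate → 20(1+δ+…+δ^2); deviate → 26 + 8(δ+…+δ^2).
Cooperation is sustained iff (20−8)(δ+…+δ^2) ≥ 26−20.
δ+…+δ^2 = 7/10·(1−(7/10)^2)/(1−7/10) = 1.1900, and (26−20)/(20−8) = 0.5000.
1.1900 ≥ 0.5000, so cooperation is sustainable.

Yes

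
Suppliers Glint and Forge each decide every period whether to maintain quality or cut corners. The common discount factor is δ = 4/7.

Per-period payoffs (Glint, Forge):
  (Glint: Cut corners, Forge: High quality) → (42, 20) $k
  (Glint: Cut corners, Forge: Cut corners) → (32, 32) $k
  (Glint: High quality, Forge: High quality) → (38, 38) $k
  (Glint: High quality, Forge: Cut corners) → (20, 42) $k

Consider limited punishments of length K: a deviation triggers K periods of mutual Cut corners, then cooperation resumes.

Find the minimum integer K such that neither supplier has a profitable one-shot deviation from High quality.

IC: δ(1−δ^K)/(1−δ) ≥ (42−38)/(38−32) = 2/3.
With δ = 4/7: need 1 − δ^K ≥ 2/3·(1−4/7)/(4/7), i.e. δ^K ≤ 0.5000.
Since (4/7)^1 = 0.5714 and (4/7)^2 = 0.3265, the smallest such K is 2.

2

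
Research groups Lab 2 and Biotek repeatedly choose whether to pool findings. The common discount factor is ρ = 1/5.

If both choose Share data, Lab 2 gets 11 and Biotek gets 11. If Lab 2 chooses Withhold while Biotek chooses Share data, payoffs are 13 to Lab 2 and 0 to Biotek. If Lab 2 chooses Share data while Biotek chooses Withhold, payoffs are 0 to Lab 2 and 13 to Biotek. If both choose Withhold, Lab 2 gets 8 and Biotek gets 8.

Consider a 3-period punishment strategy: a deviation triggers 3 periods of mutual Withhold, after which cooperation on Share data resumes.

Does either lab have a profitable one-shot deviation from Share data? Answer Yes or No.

Yes

Comparing payoff streams over the 4 periods until play realigns: cooperate → 11(1+ρ+…+ρ^3); deviate → 13 + 8(ρ+…+ρ^3).
Cooperation is sustained iff (11−8)(ρ+…+ρ^3) ≥ 13−11.
ρ+…+ρ^3 = 1/5·(1−(1/5)^3)/(1−1/5) = 0.2480, and (13−11)/(11−8) = 0.6667.
0.2480 < 0.6667, so cooperation is not sustainable.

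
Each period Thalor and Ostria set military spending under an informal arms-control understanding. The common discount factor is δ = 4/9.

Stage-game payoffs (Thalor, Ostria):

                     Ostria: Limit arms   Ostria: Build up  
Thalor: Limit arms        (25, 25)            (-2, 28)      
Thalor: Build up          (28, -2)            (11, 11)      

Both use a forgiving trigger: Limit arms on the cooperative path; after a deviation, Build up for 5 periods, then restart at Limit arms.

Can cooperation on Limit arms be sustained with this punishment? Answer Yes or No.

Yes

A one-shot deviation gives 28 now, then 11 for 5 periods, then back to 25.
Gain from deviating: (28−25) today; loss: (25−11) in each of the next 5 periods.
No-deviation condition: (25−11)(δ+…+δ^5) ≥ 28−25, i.e. δ+…+δ^5 ≥ 3/14.
At δ = 4/9: δ+…+δ^5 = 0.7861 ≥ 0.2143.
So cooperation is sustainable.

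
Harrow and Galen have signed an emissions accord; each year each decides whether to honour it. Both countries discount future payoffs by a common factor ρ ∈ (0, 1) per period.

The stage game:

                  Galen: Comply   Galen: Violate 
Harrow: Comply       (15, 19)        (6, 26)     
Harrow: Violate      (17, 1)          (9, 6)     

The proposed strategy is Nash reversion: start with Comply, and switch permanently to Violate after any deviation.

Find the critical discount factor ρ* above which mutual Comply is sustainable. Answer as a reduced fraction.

For Harrow: deviation gain 17−15 = 2, per-period punishment loss 15−9 = 6. IC gives ρ ≥ 2/8 = 1/4.
For Galen: gain 7, loss 13 per period, so ρ ≥ 7/20.
The tighter constraint is Galen's, so cooperation needs ρ ≥ 7/20.

7/20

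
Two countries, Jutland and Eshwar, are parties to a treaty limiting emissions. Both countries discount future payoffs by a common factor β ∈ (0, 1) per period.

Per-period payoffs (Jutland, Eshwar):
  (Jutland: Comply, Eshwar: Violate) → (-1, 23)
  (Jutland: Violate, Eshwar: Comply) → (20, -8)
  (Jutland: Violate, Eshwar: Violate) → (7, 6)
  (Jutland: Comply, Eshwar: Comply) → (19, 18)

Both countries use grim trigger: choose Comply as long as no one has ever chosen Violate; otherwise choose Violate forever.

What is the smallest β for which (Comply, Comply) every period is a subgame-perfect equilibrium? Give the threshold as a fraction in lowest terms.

5/17

Jutland: cooperation gives 19 each period; deviation gives 20 once then 7 forever.
  19/(1−β) ≥ 20 + 7β/(1−β) ⇒ β ≥ 1/13.
Eshwar: cooperation gives 18 each period; deviation gives 23 once then 6 forever.
  β ≥ 5/17.
Both must hold, so the binding constraint is Eshwar's: β ≥ 5/17.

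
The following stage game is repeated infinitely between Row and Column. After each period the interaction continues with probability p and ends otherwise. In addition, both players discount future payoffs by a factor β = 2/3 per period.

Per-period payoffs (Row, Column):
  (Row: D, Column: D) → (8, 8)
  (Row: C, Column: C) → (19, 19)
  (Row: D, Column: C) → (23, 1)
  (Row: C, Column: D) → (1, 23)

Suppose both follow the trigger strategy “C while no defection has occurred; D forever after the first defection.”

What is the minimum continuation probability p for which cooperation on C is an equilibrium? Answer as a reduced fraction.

Expected continuation weight on next period's payoff is β·p = 2/3·p, which plays the role of the discount factor.
Cooperation requires 2/3·p ≥ (23−19)/(23−8) = 4/15, hence p ≥ 2/5.

2/5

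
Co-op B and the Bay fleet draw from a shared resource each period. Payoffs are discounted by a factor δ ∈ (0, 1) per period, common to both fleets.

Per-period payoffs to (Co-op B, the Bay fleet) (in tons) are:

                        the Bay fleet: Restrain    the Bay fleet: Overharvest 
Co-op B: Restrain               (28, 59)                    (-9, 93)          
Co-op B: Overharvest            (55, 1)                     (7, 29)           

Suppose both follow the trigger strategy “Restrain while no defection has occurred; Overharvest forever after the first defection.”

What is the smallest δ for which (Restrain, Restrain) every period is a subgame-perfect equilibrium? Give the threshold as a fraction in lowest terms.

9/16

Co-op B: cooperation gives 28 each period; deviation gives 55 once then 7 forever.
  28/(1−δ) ≥ 55 + 7δ/(1−δ) ⇒ δ ≥ 27/48 = 9/16.
the Bay fleet: cooperation gives 59 each period; deviation gives 93 once then 29 forever.
  δ ≥ 34/64 = 17/32.
Both must hold, so the binding constraint is Co-op B's: δ ≥ 9/16.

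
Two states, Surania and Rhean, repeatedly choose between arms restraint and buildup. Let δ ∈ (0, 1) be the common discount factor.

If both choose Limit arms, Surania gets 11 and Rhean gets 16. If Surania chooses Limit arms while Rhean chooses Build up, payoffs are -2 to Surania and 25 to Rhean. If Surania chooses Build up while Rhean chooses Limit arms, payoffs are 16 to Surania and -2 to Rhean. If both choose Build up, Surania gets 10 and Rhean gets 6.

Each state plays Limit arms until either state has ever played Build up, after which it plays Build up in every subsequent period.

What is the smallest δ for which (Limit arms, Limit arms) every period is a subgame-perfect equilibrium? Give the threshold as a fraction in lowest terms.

5/6

For Surania: deviation gain 16−11 = 5, per-period punishment loss 11−10 = 1. IC gives δ ≥ 5/6.
For Rhean: gain 9, loss 10 per period, so δ ≥ 9/19.
The tighter constraint is Surania's, so cooperation needs δ ≥ 5/6.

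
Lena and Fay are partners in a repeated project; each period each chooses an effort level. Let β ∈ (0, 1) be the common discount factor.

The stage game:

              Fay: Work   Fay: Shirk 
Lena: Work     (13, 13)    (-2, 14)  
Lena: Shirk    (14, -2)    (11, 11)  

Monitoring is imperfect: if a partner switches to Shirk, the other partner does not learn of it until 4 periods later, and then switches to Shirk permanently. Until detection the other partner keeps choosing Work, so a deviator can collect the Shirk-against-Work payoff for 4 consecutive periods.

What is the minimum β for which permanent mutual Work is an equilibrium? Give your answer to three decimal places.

A deviator earns 14 for 4 periods, then 11 forever; cooperating earns 13 forever. Multiplying the IC by (1−β):
13 ≥ 14(1−β^4) + 11β^4, so 3·β^4 ≥ 1 and β^4 ≥ 1/3.
β ≥ (1/3)^(1/4) ≈ 0.760.

0.760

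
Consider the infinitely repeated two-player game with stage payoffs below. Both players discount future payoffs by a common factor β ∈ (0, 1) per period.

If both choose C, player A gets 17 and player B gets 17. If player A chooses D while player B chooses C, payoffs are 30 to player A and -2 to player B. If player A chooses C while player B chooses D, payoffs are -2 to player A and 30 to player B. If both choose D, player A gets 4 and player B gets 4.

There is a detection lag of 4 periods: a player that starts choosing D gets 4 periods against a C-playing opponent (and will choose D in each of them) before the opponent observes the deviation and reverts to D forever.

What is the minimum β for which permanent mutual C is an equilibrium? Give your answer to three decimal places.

The best deviation is to choose D for all 4 undetected periods, earning 30 each, then 4 forever once detected.
Deviation value: 30(1−β^4)/(1−β) + 4β^4/(1−β); cooperation value: 17/(1−β).
IC: 17 ≥ 30(1−β^4) + 4β^4 = 30 − 26β^4.
So β^4 ≥ 13/26 = 1/2, giving β ≥ (1/2)^(1/4) ≈ 0.841.

0.841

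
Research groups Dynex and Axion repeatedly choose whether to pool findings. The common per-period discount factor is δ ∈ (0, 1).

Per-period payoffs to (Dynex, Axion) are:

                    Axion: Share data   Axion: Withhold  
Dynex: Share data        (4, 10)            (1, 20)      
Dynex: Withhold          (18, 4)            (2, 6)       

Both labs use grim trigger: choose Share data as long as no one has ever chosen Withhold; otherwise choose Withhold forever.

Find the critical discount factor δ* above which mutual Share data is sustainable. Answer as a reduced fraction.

7/8

Dynex's threshold: (18−4)/(18−2) = 7/8.
Axion's threshold: (20−10)/(20−6) = 5/7.
7/8 > 5/7, so Dynex binds and δ* = 7/8.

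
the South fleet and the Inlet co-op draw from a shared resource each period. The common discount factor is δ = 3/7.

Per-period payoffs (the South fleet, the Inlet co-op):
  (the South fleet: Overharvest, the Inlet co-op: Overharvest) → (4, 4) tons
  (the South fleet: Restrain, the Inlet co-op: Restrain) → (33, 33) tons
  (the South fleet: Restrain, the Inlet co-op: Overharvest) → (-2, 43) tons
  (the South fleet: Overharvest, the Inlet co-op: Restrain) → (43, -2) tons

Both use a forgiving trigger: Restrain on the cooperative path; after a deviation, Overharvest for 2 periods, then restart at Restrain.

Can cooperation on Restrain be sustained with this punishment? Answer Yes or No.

Yes

IC: δ+…+δ^2 ≥ (43−33)/(33−4) = 10/29.
At δ = 3/7: partial sum = 0.6122 ≥ 0.3448. Cooperation sustainable.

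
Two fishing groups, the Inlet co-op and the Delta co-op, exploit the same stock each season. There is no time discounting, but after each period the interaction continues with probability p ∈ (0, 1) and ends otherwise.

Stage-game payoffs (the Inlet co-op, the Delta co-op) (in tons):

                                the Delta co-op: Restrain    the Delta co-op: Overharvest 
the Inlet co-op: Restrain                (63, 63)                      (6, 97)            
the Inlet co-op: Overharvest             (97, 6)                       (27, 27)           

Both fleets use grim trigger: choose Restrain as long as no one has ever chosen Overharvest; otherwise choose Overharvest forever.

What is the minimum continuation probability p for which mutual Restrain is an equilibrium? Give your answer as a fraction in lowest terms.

Expected cooperation value is 63 + p·63 + p²·63 + … = 63/(1−p); deviation gives 97 + p·27/(1−p).
63 ≥ 97(1−p) + 27p ⇒ 70p ≥ 34 ⇒ p ≥ 34/70 = 17/35.

17/35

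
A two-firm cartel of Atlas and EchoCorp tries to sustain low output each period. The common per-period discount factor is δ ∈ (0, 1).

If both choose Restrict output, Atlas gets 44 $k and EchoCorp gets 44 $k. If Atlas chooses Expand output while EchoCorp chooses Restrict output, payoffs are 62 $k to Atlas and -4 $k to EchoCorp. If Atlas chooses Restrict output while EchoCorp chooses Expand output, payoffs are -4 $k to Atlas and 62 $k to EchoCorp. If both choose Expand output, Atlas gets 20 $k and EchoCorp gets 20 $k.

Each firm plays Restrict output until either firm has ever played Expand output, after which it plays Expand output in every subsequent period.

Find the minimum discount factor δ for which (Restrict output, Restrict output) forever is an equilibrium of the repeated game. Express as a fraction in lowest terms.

One-period gain from deviating is 62 − 44 = 18. The loss is 44 − 20 = 24 in every subsequent period, with present value 24·δ/(1−δ).
Deviation is unprofitable when 24·δ/(1−δ) ≥ 18, i.e. δ/(1−δ) ≥ 3/4.
Equivalently δ ≥ 18/(18+24) = 3/7.

3/7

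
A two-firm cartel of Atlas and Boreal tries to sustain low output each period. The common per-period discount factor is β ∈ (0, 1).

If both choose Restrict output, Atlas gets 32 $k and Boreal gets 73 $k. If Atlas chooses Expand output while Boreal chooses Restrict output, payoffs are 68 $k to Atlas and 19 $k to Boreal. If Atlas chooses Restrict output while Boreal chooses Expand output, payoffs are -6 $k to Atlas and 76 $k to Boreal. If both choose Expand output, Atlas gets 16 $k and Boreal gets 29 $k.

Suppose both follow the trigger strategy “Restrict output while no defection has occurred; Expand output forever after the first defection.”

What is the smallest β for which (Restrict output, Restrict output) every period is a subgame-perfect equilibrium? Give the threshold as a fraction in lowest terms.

Atlas's threshold: (68−32)/(68−16) = 9/13.
Boreal's threshold: (76−73)/(76−29) = 3/47.
9/13 > 3/47, so Atlas binds and β* = 9/13.

9/13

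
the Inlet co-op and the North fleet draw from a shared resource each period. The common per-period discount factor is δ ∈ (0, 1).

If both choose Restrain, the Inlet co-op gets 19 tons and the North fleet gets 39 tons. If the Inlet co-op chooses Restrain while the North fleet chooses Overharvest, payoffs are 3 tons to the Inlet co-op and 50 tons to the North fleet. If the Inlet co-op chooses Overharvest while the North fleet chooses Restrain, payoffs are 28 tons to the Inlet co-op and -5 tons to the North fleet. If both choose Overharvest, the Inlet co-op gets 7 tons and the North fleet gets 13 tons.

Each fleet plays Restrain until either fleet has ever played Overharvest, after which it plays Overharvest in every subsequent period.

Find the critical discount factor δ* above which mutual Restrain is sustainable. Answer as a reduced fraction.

For the Inlet co-op: deviation gain 28−19 = 9, per-period punishment loss 19−7 = 12. IC gives δ ≥ 9/21 = 3/7.
For the North fleet: gain 11, loss 26 per period, so δ ≥ 11/37.
The tighter constraint is the Inlet co-op's, so cooperation needs δ ≥ 3/7.

3/7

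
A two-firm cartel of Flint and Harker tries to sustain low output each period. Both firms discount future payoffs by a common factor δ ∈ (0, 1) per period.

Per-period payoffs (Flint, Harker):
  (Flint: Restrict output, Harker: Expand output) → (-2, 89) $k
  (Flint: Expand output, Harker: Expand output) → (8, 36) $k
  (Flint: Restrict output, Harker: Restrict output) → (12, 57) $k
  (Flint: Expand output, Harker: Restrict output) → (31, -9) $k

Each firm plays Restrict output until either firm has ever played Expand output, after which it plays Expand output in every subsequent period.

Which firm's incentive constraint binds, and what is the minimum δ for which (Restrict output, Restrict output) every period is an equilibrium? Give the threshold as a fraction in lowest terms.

Flint; δ ≥ 19/23

For Flint: deviation gain 31−12 = 19, per-period punishment loss 12−8 = 4. IC gives δ ≥ 19/23.
For Harker: gain 32, loss 21 per period, so δ ≥ 32/53.
The tighter constraint is Flint's, so cooperation needs δ ≥ 19/23.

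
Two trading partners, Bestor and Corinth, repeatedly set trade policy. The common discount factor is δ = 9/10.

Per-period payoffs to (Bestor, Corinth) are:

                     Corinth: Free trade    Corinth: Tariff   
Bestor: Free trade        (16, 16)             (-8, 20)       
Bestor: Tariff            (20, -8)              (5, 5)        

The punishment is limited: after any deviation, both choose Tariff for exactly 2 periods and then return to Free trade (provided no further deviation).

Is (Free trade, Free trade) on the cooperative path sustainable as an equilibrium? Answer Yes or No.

Yes

IC: δ+…+δ^2 ≥ (20−16)/(16−5) = 4/11.
At δ = 9/10: partial sum = 1.7100 ≥ 0.3636. Cooperation sustainable.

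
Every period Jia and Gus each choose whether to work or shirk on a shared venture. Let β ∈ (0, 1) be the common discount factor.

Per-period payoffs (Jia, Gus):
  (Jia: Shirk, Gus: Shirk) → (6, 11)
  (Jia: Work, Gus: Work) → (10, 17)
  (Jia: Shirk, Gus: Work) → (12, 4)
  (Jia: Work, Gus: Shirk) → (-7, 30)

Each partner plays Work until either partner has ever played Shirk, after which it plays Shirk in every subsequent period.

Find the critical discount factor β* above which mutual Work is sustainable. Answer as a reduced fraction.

13/19

Jia's threshold: (12−10)/(12−6) = 1/3.
Gus's threshold: (30−17)/(30−11) = 13/19.
1/3 < 13/19, so Gus binds and β* = 13/19.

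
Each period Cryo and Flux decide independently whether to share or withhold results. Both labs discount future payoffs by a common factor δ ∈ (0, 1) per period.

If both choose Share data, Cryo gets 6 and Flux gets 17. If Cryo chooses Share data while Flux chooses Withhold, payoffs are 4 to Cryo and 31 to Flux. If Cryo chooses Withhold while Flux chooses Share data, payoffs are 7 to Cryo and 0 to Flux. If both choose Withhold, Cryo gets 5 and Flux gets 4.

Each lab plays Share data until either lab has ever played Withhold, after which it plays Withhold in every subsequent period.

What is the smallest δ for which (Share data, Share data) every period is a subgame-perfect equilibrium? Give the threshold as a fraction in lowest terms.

14/27

Cryo's threshold: (7−6)/(7−5) = 1/2.
Flux's threshold: (31−17)/(31−4) = 14/27.
1/2 < 14/27, so Flux binds and δ* = 14/27.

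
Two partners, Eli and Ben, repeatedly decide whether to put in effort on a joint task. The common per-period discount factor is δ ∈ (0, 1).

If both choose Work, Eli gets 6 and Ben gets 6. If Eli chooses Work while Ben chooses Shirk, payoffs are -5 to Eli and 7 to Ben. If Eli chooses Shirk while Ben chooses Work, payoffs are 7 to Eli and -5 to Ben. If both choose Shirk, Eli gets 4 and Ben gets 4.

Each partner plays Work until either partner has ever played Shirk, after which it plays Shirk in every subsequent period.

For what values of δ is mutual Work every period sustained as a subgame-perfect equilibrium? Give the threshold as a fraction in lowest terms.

One-period gain from deviating is 7 − 6 = 1. The loss is 6 − 4 = 2 in every subsequent period, with present value 2·δ/(1−δ).
Deviation is unprofitable when 2·δ/(1−δ) ≥ 1, i.e. δ/(1−δ) ≥ 1/2.
Equivalently δ ≥ 1/(1+2) = 1/3.

1/3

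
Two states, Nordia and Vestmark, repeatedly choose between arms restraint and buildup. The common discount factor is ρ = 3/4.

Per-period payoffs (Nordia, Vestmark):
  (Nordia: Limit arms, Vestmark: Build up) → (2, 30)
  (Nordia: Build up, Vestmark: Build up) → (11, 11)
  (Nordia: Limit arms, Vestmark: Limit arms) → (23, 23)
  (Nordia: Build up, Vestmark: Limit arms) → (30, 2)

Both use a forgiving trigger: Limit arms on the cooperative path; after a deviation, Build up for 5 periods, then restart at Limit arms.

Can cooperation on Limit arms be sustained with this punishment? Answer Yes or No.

Yes

Comparing payoff streams over the 6 periods until play realigns: cooperate → 23(1+ρ+…+ρ^5); deviate → 30 + 11(ρ+…+ρ^5).
Cooperation is sustained iff (23−11)(ρ+…+ρ^5) ≥ 30−23.
ρ+…+ρ^5 = 3/4·(1−(3/4)^5)/(1−3/4) = 2.2881, and (30−23)/(23−11) = 0.5833.
2.2881 ≥ 0.5833, so cooperation is sustainable.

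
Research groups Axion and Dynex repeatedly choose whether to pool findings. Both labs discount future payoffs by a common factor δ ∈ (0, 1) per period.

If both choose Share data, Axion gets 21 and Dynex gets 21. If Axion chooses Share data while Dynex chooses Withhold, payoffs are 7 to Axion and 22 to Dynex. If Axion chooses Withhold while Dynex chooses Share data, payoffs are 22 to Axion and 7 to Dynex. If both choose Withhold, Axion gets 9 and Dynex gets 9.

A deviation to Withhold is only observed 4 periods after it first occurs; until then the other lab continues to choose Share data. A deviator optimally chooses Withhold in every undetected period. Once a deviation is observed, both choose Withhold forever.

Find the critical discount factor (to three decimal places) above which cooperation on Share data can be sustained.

0.527

A deviator earns 22 for 4 periods, then 9 forever; cooperating earns 21 forever. Multiplying the IC by (1−δ):
21 ≥ 22(1−δ^4) + 9δ^4, so 13·δ^4 ≥ 1 and δ^4 ≥ 1/13.
δ ≥ (1/13)^(1/4) ≈ 0.527.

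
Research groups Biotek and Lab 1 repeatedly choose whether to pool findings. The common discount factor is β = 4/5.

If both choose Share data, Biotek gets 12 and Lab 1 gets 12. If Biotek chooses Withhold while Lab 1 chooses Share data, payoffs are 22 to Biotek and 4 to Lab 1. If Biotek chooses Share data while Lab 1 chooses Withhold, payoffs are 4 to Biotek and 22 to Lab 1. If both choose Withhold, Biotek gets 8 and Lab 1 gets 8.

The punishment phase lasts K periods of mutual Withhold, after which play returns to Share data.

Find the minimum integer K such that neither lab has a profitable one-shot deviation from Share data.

5

IC: β(1−β^K)/(1−β) ≥ (22−12)/(12−8) = 5/2.
With β = 4/5: need 1 − β^K ≥ 5/2·(1−4/5)/(4/5), i.e. β^K ≤ 0.3750.
Since (4/5)^4 = 0.4096 and (4/5)^5 = 0.3277, the smallest such K is 5.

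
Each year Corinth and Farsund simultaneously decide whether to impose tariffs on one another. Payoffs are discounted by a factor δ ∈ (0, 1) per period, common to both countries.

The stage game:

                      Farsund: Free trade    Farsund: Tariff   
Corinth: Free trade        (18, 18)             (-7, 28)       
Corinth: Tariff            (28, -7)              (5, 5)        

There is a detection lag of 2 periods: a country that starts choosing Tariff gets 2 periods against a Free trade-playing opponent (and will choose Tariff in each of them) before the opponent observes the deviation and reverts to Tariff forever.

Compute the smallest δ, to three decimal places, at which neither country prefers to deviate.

Deviating for the 2 undetected periods gains 28−18 = 10 per period over cooperation, then loses 18−5 = 13 per period forever once punishment starts.
Gain: 10(1 + δ + … + δ^1); loss: 13·δ^2/(1−δ).
No profitable deviation ⇔ 10(1−δ^2) ≤ 13·δ^2, i.e. δ^2 ≥ 10/(10+13) = 10/23.
Hence δ ≥ (10/23)^(1/2) ≈ 0.659.

0.659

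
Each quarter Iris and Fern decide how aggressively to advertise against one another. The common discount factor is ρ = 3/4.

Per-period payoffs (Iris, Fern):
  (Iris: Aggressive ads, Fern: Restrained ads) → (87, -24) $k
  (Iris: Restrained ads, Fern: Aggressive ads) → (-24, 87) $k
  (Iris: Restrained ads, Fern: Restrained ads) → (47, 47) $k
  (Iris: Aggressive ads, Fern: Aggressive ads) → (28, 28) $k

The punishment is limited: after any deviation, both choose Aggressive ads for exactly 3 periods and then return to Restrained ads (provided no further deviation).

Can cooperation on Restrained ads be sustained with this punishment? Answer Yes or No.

A one-shot deviation gives 87 now, then 28 for 3 periods, then back to 47.
Gain from deviating: (87−47) today; loss: (47−28) in each of the next 3 periods.
No-deviation condition: (47−28)(ρ+…+ρ^3) ≥ 87−47, i.e. ρ+…+ρ^3 ≥ 40/19.
At ρ = 3/4: ρ+…+ρ^3 = 1.7344 < 2.1053.
So cooperation is not sustainable.

No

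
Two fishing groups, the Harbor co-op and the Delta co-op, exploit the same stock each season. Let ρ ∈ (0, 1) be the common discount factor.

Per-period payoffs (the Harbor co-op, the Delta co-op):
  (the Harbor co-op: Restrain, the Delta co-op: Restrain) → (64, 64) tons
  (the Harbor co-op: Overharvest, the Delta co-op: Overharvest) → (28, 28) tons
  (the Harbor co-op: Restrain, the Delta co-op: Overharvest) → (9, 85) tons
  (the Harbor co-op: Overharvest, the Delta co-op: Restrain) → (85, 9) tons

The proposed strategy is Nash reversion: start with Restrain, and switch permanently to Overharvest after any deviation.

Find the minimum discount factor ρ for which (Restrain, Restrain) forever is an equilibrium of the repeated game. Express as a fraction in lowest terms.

Cooperation forever yields 64 each period: 64/(1−ρ).
Deviating yields 85 once, then 28 forever: 85 + 28ρ/(1−ρ).
No profitable deviation requires 64/(1−ρ) ≥ 85 + 28ρ/(1−ρ).
Multiplying by (1−ρ): 64 ≥ 85(1−ρ) + 28ρ = 85 − 57ρ.
So 57ρ ≥ 21, i.e. ρ ≥ 21/57 = 7/19.

7/19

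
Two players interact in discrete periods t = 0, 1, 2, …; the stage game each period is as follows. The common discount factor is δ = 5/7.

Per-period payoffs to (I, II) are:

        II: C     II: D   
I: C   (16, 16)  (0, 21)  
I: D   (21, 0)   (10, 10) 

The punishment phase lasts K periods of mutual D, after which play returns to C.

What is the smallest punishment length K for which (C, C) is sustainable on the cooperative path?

IC: δ(1−δ^K)/(1−δ) ≥ (21−16)/(16−10) = 5/6.
With δ = 5/7: need 1 − δ^K ≥ 5/6·(1−5/7)/(5/7), i.e. δ^K ≤ 0.6667.
Since (5/7)^1 = 0.7143 and (5/7)^2 = 0.5102, the smallest such K is 2.

2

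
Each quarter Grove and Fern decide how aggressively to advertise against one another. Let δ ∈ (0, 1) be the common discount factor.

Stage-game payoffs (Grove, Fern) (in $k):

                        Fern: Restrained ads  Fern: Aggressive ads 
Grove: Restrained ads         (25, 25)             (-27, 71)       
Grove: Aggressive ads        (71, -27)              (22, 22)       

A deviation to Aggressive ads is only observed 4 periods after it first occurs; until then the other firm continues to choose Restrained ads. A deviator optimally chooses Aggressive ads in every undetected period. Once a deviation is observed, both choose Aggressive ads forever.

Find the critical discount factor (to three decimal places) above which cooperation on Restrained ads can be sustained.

Deviating for the 4 undetected periods gains 71−25 = 46 per period over cooperation, then loses 25−22 = 3 per period forever once punishment starts.
Gain: 46(1 + δ + … + δ^3); loss: 3·δ^4/(1−δ).
No profitable deviation ⇔ 46(1−δ^4) ≤ 3·δ^4, i.e. δ^4 ≥ 46/(46+3) = 46/49.
Hence δ ≥ (46/49)^(1/4) ≈ 0.984.

0.984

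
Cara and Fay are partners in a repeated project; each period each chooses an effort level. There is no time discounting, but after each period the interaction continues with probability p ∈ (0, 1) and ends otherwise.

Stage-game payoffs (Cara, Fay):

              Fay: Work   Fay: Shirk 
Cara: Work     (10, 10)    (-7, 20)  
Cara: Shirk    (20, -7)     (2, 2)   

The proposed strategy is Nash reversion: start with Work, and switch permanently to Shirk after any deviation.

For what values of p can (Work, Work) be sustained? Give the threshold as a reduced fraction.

With no time discounting, the continuation probability p plays the role of the discount factor.
Grim-trigger IC: 10/(1−p) ≥ 20 + 2p/(1−p) ⇒ p ≥ (20−10)/(20−2) = 5/9.

5/9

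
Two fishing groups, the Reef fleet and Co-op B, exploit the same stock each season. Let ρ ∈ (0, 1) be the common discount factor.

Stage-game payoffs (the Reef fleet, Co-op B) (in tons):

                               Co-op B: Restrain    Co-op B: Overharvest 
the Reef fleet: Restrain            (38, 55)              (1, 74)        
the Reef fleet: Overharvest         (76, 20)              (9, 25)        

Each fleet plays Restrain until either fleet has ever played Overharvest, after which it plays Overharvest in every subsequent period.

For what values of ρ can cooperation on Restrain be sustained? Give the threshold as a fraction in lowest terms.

38/67

the Reef fleet's threshold: (76−38)/(76−9) = 38/67.
Co-op B's threshold: (74−55)/(74−25) = 19/49.
38/67 > 19/49, so the Reef fleet binds and ρ* = 38/67.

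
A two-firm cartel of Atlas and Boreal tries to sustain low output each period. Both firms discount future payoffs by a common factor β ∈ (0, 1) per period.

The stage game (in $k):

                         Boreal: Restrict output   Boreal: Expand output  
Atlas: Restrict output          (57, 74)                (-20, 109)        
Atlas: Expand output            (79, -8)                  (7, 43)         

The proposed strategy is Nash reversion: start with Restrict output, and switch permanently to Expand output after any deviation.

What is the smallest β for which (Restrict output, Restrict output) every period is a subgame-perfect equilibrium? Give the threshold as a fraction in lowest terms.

35/66

Atlas's threshold: (79−57)/(79−7) = 11/36.
Boreal's threshold: (109−74)/(109−43) = 35/66.
11/36 < 35/66, so Boreal binds and β* = 35/66.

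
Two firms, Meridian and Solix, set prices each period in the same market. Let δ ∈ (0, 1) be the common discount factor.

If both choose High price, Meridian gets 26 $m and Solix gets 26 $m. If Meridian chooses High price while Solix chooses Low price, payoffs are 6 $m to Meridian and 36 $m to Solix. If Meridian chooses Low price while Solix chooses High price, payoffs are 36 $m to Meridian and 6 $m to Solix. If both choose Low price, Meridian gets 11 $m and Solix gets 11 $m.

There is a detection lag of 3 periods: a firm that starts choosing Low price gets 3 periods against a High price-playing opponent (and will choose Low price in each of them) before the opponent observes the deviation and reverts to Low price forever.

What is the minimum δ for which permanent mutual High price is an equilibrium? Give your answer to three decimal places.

0.737

A deviator earns 36 for 3 periods, then 11 forever; cooperating earns 26 forever. Multiplying the IC by (1−δ):
26 ≥ 36(1−δ^3) + 11δ^3, so 25·δ^3 ≥ 10 and δ^3 ≥ 2/5.
δ ≥ (2/5)^(1/3) ≈ 0.737.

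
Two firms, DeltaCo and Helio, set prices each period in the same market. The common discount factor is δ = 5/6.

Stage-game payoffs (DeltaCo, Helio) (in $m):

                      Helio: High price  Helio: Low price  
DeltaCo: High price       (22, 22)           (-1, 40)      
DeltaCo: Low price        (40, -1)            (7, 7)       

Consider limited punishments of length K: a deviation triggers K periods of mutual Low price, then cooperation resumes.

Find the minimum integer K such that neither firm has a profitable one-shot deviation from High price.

2

Need Σ_{k=1}^{K} δ^k ≥ (40−22)/(22−7) = 1.2000 at δ = 5/6.
At K = 1 the sum is 0.8333 < 1.2000; at K = 2 it is 1.5278 ≥ 1.2000.
So the minimum punishment length is K = 2.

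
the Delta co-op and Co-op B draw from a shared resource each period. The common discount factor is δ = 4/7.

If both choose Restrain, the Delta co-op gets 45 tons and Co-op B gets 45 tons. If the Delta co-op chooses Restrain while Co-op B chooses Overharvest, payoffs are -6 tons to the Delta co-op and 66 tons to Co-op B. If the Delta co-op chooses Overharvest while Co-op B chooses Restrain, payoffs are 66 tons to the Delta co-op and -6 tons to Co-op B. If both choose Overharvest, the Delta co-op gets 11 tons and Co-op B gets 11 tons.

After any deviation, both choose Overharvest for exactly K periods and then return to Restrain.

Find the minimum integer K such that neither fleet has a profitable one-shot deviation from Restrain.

2

No profitable deviation requires (45−11)(δ+…+δ^K) ≥ 66−45, i.e. δ+…+δ^K ≥ 21/34 ≈ 0.6176.
With δ = 4/7, the partial sums are K=1: 0.5714, K=2: 0.8980.
K = 2 is the first length at which the sum reaches 0.6176.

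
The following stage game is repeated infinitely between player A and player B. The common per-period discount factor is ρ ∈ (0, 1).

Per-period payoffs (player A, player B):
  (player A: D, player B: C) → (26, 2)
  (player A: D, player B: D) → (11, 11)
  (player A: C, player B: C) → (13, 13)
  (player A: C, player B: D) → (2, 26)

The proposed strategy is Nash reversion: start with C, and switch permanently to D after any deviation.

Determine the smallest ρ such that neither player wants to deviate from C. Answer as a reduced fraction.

13/15

13/(1−ρ) ≥ 26 + 11ρ/(1−ρ)
13 ≥ 26 − 15ρ
ρ ≥ 13/15.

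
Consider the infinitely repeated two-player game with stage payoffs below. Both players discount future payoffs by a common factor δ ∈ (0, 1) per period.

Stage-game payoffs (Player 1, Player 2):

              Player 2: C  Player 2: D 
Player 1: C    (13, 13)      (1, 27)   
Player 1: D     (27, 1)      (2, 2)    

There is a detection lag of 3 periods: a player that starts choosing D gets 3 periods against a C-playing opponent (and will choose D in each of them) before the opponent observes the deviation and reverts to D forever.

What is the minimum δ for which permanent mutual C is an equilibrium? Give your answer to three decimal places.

A deviator earns 27 for 3 periods, then 2 forever; cooperating earns 13 forever. Multiplying the IC by (1−δ):
13 ≥ 27(1−δ^3) + 2δ^3, so 25·δ^3 ≥ 14 and δ^3 ≥ 14/25.
δ ≥ (14/25)^(1/3) ≈ 0.824.

0.824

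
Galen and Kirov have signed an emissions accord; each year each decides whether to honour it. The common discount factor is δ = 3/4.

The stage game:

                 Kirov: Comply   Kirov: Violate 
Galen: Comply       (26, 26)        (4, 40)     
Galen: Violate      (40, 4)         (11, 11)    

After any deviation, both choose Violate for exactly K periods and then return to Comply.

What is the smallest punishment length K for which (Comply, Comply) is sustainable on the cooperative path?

IC: δ(1−δ^K)/(1−δ) ≥ (40−26)/(26−11) = 14/15.
With δ = 3/4: need 1 − δ^K ≥ 14/15·(1−3/4)/(3/4), i.e. δ^K ≤ 0.6889.
Since (3/4)^1 = 0.7500 and (3/4)^2 = 0.5625, the smallest such K is 2.

2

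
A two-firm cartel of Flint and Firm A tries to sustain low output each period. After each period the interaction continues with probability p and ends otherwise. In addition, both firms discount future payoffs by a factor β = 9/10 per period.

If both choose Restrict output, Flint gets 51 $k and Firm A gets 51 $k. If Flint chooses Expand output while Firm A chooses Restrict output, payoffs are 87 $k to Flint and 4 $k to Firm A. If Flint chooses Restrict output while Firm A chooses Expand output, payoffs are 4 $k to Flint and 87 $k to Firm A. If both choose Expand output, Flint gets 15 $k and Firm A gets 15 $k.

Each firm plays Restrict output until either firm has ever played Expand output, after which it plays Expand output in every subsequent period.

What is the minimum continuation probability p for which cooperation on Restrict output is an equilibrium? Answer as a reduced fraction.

Expected continuation weight on next period's payoff is β·p = 9/10·p, which plays the role of the discount factor.
Cooperation requires 9/10·p ≥ (87−51)/(87−15) = 1/2, hence p ≥ 5/9.

5/9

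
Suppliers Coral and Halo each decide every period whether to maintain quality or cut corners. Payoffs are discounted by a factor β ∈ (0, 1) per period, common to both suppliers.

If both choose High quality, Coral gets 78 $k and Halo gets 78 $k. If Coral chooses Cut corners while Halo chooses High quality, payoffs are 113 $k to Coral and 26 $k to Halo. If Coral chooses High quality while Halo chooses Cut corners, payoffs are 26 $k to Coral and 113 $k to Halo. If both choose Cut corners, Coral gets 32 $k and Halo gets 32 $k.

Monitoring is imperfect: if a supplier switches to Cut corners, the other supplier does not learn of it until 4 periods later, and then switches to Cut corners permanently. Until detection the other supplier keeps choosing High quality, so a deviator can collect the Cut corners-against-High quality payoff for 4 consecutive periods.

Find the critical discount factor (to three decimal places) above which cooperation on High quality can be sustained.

The best deviation is to choose Cut corners for all 4 undetected periods, earning 113 each, then 32 forever once detected.
Deviation value: 113(1−β^4)/(1−β) + 32β^4/(1−β); cooperation value: 78/(1−β).
IC: 78 ≥ 113(1−β^4) + 32β^4 = 113 − 81β^4.
So β^4 ≥ 35/81, giving β ≥ (35/81)^(1/4) ≈ 0.811.

0.811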